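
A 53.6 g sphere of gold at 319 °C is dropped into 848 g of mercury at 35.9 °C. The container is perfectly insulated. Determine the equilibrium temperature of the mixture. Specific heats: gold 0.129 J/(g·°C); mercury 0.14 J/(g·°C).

T_f ≈ 51.5 °C

Taking heat into each body as positive, Σ m c ΔT = 0:
53.6*0.129*(T − 319) + 848*0.14*(T − 35.9) = 0
125.63 T = 6467.7
T = 6467.7/125.63 ≈ 51.48 °C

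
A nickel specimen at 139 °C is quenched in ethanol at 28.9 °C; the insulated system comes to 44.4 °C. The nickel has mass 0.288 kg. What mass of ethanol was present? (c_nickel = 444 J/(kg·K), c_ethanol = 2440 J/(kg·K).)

m ≈ 0.32 kg

Setting the total heat transfer to zero:
0.288·444·(44.4 − 139) + m·2440·(44.4 − 28.9) = 0
37820 m = 12097
m = 12097/37820 ≈ 0.3198 kg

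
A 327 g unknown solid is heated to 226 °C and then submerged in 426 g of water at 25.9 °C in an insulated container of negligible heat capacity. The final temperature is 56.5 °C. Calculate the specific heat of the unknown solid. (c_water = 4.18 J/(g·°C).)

c ≈ 0.983 J/(g·°C)

Net heat exchanged in the isolated system is zero:
327×c×(56.5 − 226) + 426×4.18×(56.5 − 25.9) = 0
-55426 c = -54489
c = -54489/-55426 ≈ 0.9831 J/(g·°C)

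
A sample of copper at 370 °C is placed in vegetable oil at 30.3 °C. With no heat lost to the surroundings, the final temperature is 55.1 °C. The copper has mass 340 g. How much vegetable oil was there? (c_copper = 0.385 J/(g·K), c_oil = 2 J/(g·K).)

Taking heat into each body as positive, Σ m c ΔT = 0:
340×0.385×(55.1 − 370) + m×2×(55.1 − 30.3) = 0
49.6 m = 41220
m = 41220/49.6 ≈ 831.1 g

m ≈ 831 g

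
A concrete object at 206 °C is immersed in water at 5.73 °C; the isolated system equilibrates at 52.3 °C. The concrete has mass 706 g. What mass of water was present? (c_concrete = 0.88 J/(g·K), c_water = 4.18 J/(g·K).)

m ≈ 491 g

Heat lost by the concrete = heat gained by the water:
706×0.88×(206 − 52.3) = m×4.18×(52.3 − 5.73)
194.66 m = 95491  ⇒  m ≈ 490.5 g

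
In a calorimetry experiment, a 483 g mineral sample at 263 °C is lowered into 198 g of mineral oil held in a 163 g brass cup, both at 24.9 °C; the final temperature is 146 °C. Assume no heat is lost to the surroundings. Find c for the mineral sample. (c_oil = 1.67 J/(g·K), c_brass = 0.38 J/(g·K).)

Heat gained plus heat lost sum to zero:
483×c×(146 − 263) + 198×1.67×(146 − 24.9) + 163×0.38×(146 − 24.9) = 0
-56511 c = -47544
c = -47544/-56511 ≈ 0.8413 J/(g·K)

c ≈ 0.841 J/(g·K)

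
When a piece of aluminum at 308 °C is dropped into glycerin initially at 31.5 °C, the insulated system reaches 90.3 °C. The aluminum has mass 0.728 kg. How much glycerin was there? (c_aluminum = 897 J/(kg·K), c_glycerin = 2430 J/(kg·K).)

m ≈ 0.995 kg

Energy conservation, ΣQ = 0:
0.728×897×(90.3 − 308) + m×2430×(90.3 − 31.5) = 0
142884 m = 142162
m = 142162/142884 ≈ 0.9949 kg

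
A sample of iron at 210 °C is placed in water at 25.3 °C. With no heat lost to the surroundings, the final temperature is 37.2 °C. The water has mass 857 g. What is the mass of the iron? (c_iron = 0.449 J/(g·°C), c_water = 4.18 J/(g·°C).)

m ≈ 549 g

Heat lost by the iron = heat gained by the water:
m·0.449·(210 − 37.2) = 857·4.18·(37.2 − 25.3)
77.59 m = 42629  ⇒  m ≈ 549.4 g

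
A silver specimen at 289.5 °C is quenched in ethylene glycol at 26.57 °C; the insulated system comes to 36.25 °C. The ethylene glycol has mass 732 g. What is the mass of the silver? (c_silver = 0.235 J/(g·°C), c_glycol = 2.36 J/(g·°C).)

m ≈ 281 g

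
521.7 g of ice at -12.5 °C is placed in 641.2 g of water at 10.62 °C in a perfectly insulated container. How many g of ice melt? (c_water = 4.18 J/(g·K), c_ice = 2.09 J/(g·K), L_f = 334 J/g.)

m_melted ≈ 44.4 g

Cooling the water to 0 °C releases 641.2·4.18·10.62 = 28464 J.
Of that, 521.7·2.09·12.5 = 13629 J goes to bring the ice to 0 °C, leaving 14834 J.
To melt every bit of ice: 521.7·334 = 174248 J.
Since 14834 < 174248 J, not all the ice melts; equilibrium is at 0 °C.
m_melt = 14834 / L_f = 44.41 g.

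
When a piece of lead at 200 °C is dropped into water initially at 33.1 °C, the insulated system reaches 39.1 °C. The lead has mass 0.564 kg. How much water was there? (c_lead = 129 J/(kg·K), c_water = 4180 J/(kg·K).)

m ≈ 0.467 kg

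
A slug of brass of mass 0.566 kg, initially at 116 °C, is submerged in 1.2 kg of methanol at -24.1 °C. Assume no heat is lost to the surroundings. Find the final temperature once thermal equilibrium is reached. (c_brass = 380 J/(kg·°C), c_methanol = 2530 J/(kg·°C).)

T_f = Σ m_i c_i T_i / Σ m_i c_i:
T_f = (215.08·116 + 3036·(-24.1)) / (215.08 + 3036)
    = -48218 / 3251.1 ≈ -14.83 °C

T_f ≈ -14.8 °C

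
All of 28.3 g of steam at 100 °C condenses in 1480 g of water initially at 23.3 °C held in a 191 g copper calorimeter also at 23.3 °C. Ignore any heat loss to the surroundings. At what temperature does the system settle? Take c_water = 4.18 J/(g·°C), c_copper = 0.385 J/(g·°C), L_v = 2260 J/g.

T_f ≈ 34.8 °C

Setting the total heat transfer to zero:
steam→water at 100 °C releases m L_v = 28.3·2260 = 63958
  condensed water 100 °C→T: 118.29(T − 100)
  original water: 6186.4(T − 23.3)
  copper cup: 191·0.385·(T − 23.3) = 73.53(T − 23.3)
6378.2 T = 63958 + 11829 + 145856 = 221644
T ≈ 34.75 °C (< 100 °C, so full condensation is consistent).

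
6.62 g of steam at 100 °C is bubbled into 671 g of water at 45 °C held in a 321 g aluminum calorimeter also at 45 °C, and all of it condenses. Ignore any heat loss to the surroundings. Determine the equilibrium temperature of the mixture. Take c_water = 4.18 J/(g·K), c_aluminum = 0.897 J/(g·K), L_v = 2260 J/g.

T_f ≈ 50.3 °C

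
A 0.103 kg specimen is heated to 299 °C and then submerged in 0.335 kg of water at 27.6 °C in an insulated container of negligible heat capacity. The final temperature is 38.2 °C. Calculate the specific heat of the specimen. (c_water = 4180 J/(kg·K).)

c ≈ 553 J/(kg·K)

Conservation of energy gives ΣQ = 0:
0.103×c×(38.2 − 299) + 0.335×4180×(38.2 − 27.6) = 0
-26.86 c = -14843
c = -14843/-26.86 ≈ 552.6 J/(kg·K)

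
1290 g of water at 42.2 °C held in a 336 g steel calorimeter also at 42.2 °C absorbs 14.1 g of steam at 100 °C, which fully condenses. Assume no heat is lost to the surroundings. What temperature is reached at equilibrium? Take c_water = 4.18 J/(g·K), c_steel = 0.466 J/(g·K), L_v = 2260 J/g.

Net heat exchanged in the isolated system is zero:
condense steam: −14.1×2260 = −31866; condensed water 100 °C→T: 58.94(T − 100); water warms: 1290×4.18×(T − 42.2) = 5392.2(T − 42.2); cup: 156.58(T − 42.2)
5607.7 T = 31866 + 5893.8 + 234158 = 271918
T ≈ 48.49 °C — below 100 °C, confirming all the steam condensed.

T_f ≈ 48.5 °C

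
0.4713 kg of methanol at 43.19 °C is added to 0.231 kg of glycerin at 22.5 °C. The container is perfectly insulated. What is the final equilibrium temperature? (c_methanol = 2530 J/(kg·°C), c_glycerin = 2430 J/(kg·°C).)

T_f ≈ 36.6 °C

T_f is the heat-capacity-weighted average of the initial temperatures:
T_f = (1192.4*43.19 + 561.33*22.5) / (1192.4 + 561.33)
    = 64129 / 1753.7 ≈ 36.57 °C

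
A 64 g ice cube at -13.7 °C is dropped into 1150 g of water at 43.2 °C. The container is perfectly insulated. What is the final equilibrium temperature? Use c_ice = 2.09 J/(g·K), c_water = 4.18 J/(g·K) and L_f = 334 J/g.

T_f ≈ 36.3 °C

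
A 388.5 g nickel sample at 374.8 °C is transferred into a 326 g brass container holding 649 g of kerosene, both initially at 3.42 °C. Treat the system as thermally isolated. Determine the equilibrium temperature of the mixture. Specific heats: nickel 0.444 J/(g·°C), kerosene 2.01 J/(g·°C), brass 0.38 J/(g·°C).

T_f ≈ 43.4 °C

Taking heat into each body as positive, Σ m c ΔT = 0:
388.5*0.444*(T − 374.8) + 649*2.01*(T − 3.42) + 326*0.38*(T − 3.42) = 0
172.49(T − 374.8) + 1304.5(T − 3.42) + 123.88(T − 3.42) = 0
1600.9 T = 69536
T = 69536/1600.9 ≈ 43.44 °C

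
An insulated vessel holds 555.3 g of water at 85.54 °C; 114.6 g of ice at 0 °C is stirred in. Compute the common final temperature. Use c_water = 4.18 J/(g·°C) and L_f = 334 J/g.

Energy conservation, ΣQ = 0:
latent heat to melt: 114.6·334 = 38276
  warm the meltwater: 479.03 T
  water: 2321.2(T − 85.54)
2800.2 T = 198552 − 38276 = 160275
T ≈ 57.24 °C (positive, so assuming full melt was valid).

T_f ≈ 57.2 °C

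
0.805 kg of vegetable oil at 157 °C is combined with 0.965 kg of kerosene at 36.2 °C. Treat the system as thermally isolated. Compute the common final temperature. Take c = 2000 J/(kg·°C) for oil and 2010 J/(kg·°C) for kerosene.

T_f ≈ 91.0 °C

With ΣQ=0 the equilibrium temperature is the m·c-weighted mean:
T_f = (1610×157 + 1939.6×36.2) / (1610 + 1939.6)
    = 322985 / 3549.6 ≈ 90.99 °C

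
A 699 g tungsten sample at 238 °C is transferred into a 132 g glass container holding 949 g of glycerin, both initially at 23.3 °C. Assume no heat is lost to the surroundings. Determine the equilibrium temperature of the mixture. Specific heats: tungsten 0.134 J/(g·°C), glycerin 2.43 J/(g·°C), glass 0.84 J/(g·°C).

Energy conservation, ΣQ = 0:
699*0.134*(T − 238) + 949*2.43*(T − 23.3) + 132*0.84*(T − 23.3) = 0
93.67(T − 238) + 2306.1(T − 23.3) + 110.88(T − 23.3) = 0
2510.6 T = 78607
T = 78607 / 2510.6 = 31.3 °C

T_f ≈ 31.3 °C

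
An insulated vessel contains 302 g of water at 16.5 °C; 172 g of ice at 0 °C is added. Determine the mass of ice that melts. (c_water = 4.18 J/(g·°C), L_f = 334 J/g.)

Water can give up m c ΔT = 302·4.18·16.5 = 20829 J before reaching 0 °C.
Melting all 172 g of ice would need 172·334 = 57448 J.
20829 J < 57448 J, so only part of the ice melts and the system sits at 0 °C.
m_melt = 20829 / L_f = 62.36 g.

m_melted ≈ 62.4 g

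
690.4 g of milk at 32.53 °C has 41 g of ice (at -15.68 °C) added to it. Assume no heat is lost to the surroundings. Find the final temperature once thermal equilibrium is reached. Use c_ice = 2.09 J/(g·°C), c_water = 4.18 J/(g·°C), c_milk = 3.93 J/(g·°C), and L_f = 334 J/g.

T_f ≈ 25.4 °C

Let T be the final temperature. ΣQ_i = 0:
warm ice to 0 °C: 41×2.09×(0 − (-15.68)) = 1343.6
  fusion: m_ice L_f = 41×334 = 13694
  meltwater 0→T: 41×4.18×T = 171.38 T
  milk cools: 690.4×3.93×(T − 32.53) = 2713.3(T − 32.53)
2884.7 T = 88263 − 15038 = 73225
T ≈ 25.38 °C. Since T > 0 °C, the all-ice-melts assumption holds.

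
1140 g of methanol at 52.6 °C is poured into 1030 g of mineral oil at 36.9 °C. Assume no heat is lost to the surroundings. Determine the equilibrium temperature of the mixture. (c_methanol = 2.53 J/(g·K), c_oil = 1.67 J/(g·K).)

With ΣQ=0 the equilibrium temperature is the m·c-weighted mean:
T_f = (2884.2·52.6 + 1720.1·36.9) / (2884.2 + 1720.1)
    = 215181 / 4604.3 ≈ 46.73 °C

T_f ≈ 46.7 °C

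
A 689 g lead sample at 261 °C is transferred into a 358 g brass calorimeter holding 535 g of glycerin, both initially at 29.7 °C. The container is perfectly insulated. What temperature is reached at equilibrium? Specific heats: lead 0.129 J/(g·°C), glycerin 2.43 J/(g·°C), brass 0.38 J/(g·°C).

T_f = Σ m_i c_i T_i / Σ m_i c_i:
T_f = (88.88·261 + 1300.1·29.7 + 136.04·29.7) / (88.88 + 1300.1 + 136.04)
    = 65850 / 1525 ≈ 43.18 °C

T_f ≈ 43.2 °C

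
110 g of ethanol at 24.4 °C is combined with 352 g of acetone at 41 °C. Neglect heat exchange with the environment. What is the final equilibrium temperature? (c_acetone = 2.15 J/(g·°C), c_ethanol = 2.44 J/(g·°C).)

T_f ≈ 36.7 °C

Energy conservation, ΣQ = 0:
352·2.15·(T − 41) + 110·2.44·(T − 24.4) = 0
756.8(T − 41) + 268.4(T − 24.4) = 0
(756.8 + 268.4) T = 756.8·41 + 268.4·24.4
T ≈ 36.65 °C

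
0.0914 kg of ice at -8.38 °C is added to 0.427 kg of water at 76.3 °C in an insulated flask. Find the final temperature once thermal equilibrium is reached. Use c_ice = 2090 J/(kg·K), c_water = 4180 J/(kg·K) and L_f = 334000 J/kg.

T_f ≈ 48.0 °C

Energy balance with sensible and latent terms:
ice -8.38→0 °C: 0.0914×2090×8.38 = 1600.8; fusion: m_ice L_f = 0.0914×334000 = 30528; meltwater 0→T: 0.0914×4180×T = 382.05 T; water cools: 0.427×4180×(T − 76.3) = 1784.9(T − 76.3)
2166.9 T = 136185 − 32128 = 104056
T ≈ 48.02 °C. Since T > 0 °C, the all-ice-melts assumption holds.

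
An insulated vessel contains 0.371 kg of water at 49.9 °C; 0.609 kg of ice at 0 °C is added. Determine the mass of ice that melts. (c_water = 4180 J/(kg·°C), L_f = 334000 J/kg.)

m_melted ≈ 0.232 kg

Cooling the water to 0 °C releases 0.371×4180×49.9 = 77384 J.
Fully melting the ice requires m_ice L_f = 0.609×334000 = 203406 J.
That's not enough to melt it all — equilibrium is at 0 °C with ice remaining.
m_melted×334000 = 77384  ⇒  m_melted ≈ 0.2317 kg.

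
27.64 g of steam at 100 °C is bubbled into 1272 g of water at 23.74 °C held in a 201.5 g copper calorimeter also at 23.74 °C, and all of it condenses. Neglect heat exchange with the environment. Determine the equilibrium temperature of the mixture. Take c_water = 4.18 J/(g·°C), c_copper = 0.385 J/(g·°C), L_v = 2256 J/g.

T_f ≈ 36.7 °C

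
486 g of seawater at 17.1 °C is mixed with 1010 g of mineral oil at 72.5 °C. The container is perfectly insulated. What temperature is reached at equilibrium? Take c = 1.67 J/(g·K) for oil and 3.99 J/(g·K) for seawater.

T_f ≈ 42.9 °C

Heat lost by the oil equals heat gained by the seawater:
1010×1.67×(72.5 − T) = 486×3.99×(T − 17.1)
1686.7(72.5 − T) = 1939.1(T − 17.1)
3625.8 T = 155445  ⇒  T ≈ 42.87 °C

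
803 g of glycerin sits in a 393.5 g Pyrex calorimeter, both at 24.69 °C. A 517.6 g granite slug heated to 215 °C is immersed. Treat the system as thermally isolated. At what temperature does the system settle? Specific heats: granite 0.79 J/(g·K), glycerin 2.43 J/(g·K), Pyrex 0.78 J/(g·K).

Let T be the final temperature. ΣQ_i = 0:
517.6*0.79*(T − 215) + 803*2.43*(T − 24.69) + 393.5*0.78*(T − 24.69) = 0
(408.9 + 1951.3 + 306.93) T = 408.9*215 + 1951.3*24.69 + 306.93*24.69
T = 143670 / 2667.1 = 53.9 °C

T_f ≈ 53.9 °C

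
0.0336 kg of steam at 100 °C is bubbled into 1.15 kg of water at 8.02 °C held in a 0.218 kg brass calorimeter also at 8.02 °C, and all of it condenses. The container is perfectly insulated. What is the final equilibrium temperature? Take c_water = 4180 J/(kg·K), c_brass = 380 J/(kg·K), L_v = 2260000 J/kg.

Energy conservation, ΣQ = 0:
condense steam: −0.0336·2260000 = −75936; condensate cools 100→T: 0.0336·4180·(T − 100) = 140.45(T − 100); original water: 4807(T − 8.02); cup: 82.84(T − 8.02)
5030.3 T = 75936 + 14045 + 39217 = 129197
T ≈ 25.68 °C (< 100 °C, so full condensation is consistent).

T_f ≈ 25.7 °C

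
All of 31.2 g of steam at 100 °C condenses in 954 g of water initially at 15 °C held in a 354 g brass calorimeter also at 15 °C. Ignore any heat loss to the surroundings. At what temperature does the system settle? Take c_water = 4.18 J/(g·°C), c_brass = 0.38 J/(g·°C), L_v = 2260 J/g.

Energy balance with sensible and latent terms:
condense steam: −31.2×2260 = −70512; condensed water 100 °C→T: 130.42(T − 100); original water: 3987.7(T − 15); brass cup: 354×0.38×(T − 15) = 134.52(T − 15)
4252.7 T = 70512 + 13042 + 61834 = 145387
T ≈ 34.19 °C, under the boiling point, so the assumption holds.

T_f ≈ 34.2 °C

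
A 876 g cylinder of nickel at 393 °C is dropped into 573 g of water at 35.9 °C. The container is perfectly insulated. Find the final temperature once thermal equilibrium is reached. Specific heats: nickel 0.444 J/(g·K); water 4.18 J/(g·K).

T_f ≈ 85.8 °C

With ΣQ=0 the equilibrium temperature is the m·c-weighted mean:
T_f = (388.94*393 + 2395.1*35.9) / (388.94 + 2395.1)
    = 238841 / 2784.1 ≈ 85.79 °C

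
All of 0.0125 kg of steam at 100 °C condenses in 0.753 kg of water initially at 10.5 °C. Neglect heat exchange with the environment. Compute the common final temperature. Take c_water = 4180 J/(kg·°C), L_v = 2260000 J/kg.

Let T be the final temperature. ΣQ_i = 0:
steam→water at 100 °C releases m L_v = 0.0125×2260000 = 28250; condensed water 100 °C→T: 52.25(T − 100); original water: 3147.5(T − 10.5)
3199.8 T = 28250 + 5225 + 33049 = 66524
T ≈ 20.79 °C — below 100 °C, confirming all the steam condensed.

T_f ≈ 20.8 °C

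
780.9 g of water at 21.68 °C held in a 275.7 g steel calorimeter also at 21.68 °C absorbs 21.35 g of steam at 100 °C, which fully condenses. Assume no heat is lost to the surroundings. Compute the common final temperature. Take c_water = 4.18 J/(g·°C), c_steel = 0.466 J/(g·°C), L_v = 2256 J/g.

Sum of m c ΔT and latent-heat terms is zero:
latent heat released on condensation: 21.35·2256 = 48166; condensate cools 100→T: 21.35·4.18·(T − 100) = 89.24(T − 100); original water: 3264.2(T − 21.68); steel cup: 275.7·0.466·(T − 21.68) = 128.48(T − 21.68)
3481.9 T = 48166 + 8924.3 + 73552 = 130642
T ≈ 37.52 °C — below 100 °C, confirming all the steam condensed.

T_f ≈ 37.5 °C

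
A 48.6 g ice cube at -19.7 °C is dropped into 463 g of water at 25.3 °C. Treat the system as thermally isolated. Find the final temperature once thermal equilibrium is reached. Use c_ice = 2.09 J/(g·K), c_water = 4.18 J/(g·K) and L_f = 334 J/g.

T_f ≈ 14.4 °C

Sum of m c ΔT and latent-heat terms is zero:
warm ice to 0 °C: 48.6×2.09×(0 − (-19.7)) = 2001; fusion: m_ice L_f = 48.6×334 = 16232; meltwater 0→T: 48.6×4.18×T = 203.15 T; water: 1935.3(T − 25.3)
2138.5 T = 48964 − 18233 = 30731
T ≈ 14.37 °C (positive, so assuming full melt was valid).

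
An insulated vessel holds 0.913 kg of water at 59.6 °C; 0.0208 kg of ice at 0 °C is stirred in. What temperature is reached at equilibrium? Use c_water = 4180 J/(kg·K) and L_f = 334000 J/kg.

T_f ≈ 56.5 °C

Energy conservation, ΣQ = 0:
melt ice: 0.0208×334000 = 6947.2
  warm the meltwater: 86.94 T
  water cools: 0.913×4180×(T − 59.6) = 3816.3(T − 59.6)
3903.3 T = 227454 − 6947.2 = 220507
T ≈ 56.49 °C — above 0 °C, consistent with complete melting.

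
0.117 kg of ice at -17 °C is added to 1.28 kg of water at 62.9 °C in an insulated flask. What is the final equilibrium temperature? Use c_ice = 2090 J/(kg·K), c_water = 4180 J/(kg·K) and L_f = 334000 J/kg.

Energy balance with sensible and latent terms:
ice -17→0 °C: 0.117·2090·17 = 4157
  melt ice: 0.117·334000 = 39078
  warm the meltwater: 489.06 T
  water cools: 1.28·4180·(T − 62.9) = 5350.4(T − 62.9)
5839.5 T = 336540 − 43235 = 293305
T ≈ 50.23 °C. Since T > 0 °C, the all-ice-melts assumption holds.

T_f ≈ 50.2 °C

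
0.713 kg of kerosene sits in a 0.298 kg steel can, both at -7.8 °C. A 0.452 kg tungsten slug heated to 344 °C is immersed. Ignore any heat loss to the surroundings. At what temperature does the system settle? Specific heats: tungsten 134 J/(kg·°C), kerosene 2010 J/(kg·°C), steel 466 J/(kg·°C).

T_f ≈ 5.3 °C

Net heat exchanged in the isolated system is zero:
0.452·134·(T − 344) + 0.713·2010·(T − (-7.8)) + 0.298·466·(T − (-7.8)) = 0
(60.57 + 1433.1 + 138.87) T = 60.57·344 + 1433.1·(-7.8) + 138.87·(-7.8)
T = 8573.8/1632.6 ≈ 5.25 °C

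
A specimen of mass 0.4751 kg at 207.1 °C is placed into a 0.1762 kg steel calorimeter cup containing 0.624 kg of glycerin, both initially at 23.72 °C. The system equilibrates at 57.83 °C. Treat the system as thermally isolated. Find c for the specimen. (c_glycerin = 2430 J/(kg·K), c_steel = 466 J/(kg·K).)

c ≈ 769 J/(kg·K)

Energy conservation, ΣQ = 0:
0.4751·c·(57.83 − 207.1) + 0.624·2430·(57.83 − 23.72) + 0.1762·466·(57.83 − 23.72) = 0
-70.92 c = -54522
c = -54522/-70.92 ≈ 768.8 J/(kg·K)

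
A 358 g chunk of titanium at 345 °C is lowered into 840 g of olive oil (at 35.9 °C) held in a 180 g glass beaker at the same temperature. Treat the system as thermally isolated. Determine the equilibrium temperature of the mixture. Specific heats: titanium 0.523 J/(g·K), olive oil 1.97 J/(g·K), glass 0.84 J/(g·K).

T_f ≈ 64.9 °C

Setting the total heat transfer to zero:
358×0.523×(T − 345) + 840×1.97×(T − 35.9) + 180×0.84×(T − 35.9) = 0
1993.2 T = 129431
T ≈ 64.94 °C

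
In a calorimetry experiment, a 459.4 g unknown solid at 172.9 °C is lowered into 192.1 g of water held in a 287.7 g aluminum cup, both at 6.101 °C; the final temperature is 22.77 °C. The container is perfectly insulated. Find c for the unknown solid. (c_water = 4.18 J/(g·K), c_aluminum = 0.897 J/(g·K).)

Conservation of energy gives ΣQ = 0:
459.4×c×(22.77 − 172.9) + 192.1×4.18×(22.77 − 6.101) + 287.7×0.897×(22.77 − 6.101) = 0
-68970 c = -17687
c = -17687/-68970 ≈ 0.2564 J/(g·K)

c ≈ 0.256 J/(g·K)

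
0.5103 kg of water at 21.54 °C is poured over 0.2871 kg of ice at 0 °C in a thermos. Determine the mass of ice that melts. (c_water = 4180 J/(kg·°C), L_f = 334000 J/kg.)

Heat available from the water dropping to 0 °C: 0.5103×4180×21.54 = 45946 J.
To melt every bit of ice: 0.2871×334000 = 95891 J.
That's not enough to melt it all — equilibrium is at 0 °C with ice remaining.
m_melt = 45946 / L_f = 0.1376 kg.

m_melted ≈ 0.138 kg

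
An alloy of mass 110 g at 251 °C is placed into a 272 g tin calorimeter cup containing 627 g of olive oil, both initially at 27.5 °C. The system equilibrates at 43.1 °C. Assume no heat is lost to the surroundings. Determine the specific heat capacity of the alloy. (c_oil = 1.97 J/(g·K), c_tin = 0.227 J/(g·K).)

Heat gained plus heat lost sum to zero:
110·c·(43.1 − 251) + 627·1.97·(43.1 − 27.5) + 272·0.227·(43.1 − 27.5) = 0
-22869 c = -20232
c = -20232/-22869 ≈ 0.8847 J/(g·K)

c ≈ 0.885 J/(g·K)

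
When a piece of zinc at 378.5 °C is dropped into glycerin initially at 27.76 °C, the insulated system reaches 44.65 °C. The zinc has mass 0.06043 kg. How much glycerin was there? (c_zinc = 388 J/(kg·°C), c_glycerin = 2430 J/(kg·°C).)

m ≈ 0.191 kg

|Q_zinc| = |Q_glycerin|:
0.06043·388·(378.5 − 44.65) = m·2430·(44.65 − 27.76)
41043 m = 7827.7  ⇒  m ≈ 0.1907 kg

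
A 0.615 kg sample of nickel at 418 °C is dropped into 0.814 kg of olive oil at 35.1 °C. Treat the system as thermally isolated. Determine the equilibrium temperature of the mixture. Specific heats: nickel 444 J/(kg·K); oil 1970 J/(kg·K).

Let T be the final temperature. ΣQ_i = 0:
0.615·444·(T − 418) + 0.814·1970·(T − 35.1) = 0
(273.06 + 1603.6) T = 273.06·418 + 1603.6·35.1
T = 170425/1876.6 ≈ 90.81 °C

T_f ≈ 90.8 °C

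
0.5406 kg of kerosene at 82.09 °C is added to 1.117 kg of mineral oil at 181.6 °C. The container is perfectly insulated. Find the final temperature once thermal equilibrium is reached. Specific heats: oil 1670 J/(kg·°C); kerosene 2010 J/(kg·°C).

T_f ≈ 145.0 °C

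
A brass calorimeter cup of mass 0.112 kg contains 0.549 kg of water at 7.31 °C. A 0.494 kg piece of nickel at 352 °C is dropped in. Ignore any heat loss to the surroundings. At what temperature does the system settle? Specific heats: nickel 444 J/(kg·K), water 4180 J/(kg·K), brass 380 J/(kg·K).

T_f ≈ 36.9 °C

T_f = Σ m_i c_i T_i / Σ m_i c_i:
T_f = (219.34·352 + 2294.8·7.31 + 42.56·7.31) / (219.34 + 2294.8 + 42.56)
    = 94293 / 2556.7 ≈ 36.88 °C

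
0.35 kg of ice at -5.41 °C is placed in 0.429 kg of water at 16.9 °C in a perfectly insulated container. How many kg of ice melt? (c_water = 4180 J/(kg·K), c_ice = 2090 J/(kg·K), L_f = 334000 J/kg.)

Cooling the water to 0 °C releases 0.429×4180×16.9 = 30305 J.
Of that, 0.35×2090×5.41 = 3957.4 J goes to bring the ice to 0 °C, leaving 26348 J.
Melting all 0.35 kg of ice would need 0.35×334000 = 116900 J.
Since 26348 < 116900 J, not all the ice melts; equilibrium is at 0 °C.
m_melt = 26348 / L_f = 0.07889 kg.

m_melted ≈ 0.0789 kg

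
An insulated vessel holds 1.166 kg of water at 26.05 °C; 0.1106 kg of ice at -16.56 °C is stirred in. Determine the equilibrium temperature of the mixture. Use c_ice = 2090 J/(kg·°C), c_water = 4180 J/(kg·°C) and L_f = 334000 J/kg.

T_f ≈ 16.2 °C

Taking heat into each body as positive, Σ m c ΔT = 0:
warm ice to 0 °C: 0.1106·2090·(0 − (-16.56)) = 3827.9
  melt ice: 0.1106·334000 = 36940
  meltwater 0→T: 0.1106·4180·T = 462.31 T
  water cools: 1.166·4180·(T − 26.05) = 4873.9(T − 26.05)
5336.2 T = 126965 − 40768 = 86196
T ≈ 16.15 °C (positive, so assuming full melt was valid).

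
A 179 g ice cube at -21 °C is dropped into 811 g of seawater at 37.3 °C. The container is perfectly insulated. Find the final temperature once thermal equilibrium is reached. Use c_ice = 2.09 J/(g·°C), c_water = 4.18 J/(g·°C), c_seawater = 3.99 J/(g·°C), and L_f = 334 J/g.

T_f ≈ 13.3 °C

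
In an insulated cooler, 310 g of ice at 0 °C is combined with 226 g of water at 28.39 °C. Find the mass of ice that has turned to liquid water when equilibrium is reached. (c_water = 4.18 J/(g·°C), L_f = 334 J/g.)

Water can give up m c ΔT = 226·4.18·28.39 = 26819 J before reaching 0 °C.
To melt every bit of ice: 310·334 = 103540 J.
Since 26819 < 103540 J, not all the ice melts; equilibrium is at 0 °C.
m_melted·334 = 26819  ⇒  m_melted ≈ 80.3 g.

m_melted ≈ 80.3 g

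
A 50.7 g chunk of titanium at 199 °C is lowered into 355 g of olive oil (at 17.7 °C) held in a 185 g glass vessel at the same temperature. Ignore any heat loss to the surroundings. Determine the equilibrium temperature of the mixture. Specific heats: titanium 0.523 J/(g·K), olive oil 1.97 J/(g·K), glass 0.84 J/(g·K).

T_f ≈ 23.2 °C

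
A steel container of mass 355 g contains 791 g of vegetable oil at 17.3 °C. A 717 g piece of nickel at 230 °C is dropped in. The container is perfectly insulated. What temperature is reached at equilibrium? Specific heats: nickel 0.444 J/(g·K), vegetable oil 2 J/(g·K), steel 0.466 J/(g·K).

T_f ≈ 50.1 °C

T_f = Σ m_i c_i T_i / Σ m_i c_i:
T_f = (318.35*230 + 1582*17.3 + 165.43*17.3) / (318.35 + 1582 + 165.43)
    = 103451 / 2065.8 ≈ 50.08 °C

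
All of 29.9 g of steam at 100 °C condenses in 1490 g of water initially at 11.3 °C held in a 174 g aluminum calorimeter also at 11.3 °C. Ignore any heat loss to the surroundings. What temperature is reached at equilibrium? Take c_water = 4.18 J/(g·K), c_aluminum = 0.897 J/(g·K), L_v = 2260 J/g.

T_f ≈ 23.4 °C

Setting the total heat transfer to zero:
steam→water at 100 °C releases m L_v = 29.9·2260 = 67574; condensed water 100 °C→T: 124.98(T − 100); water warms: 1490·4.18·(T − 11.3) = 6228.2(T − 11.3); aluminum cup: 174·0.897·(T − 11.3) = 156.08(T − 11.3)
6509.3 T = 67574 + 12498 + 72142 = 152215
T ≈ 23.38 °C — below 100 °C, confirming all the steam condensed.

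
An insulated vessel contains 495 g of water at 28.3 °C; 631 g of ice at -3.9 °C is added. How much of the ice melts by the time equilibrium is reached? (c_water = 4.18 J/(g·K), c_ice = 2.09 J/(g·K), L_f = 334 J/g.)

Heat available from the water dropping to 0 °C: 495·4.18·28.3 = 58556 J.
Of that, 631·2.09·3.9 = 5143.3 J goes to bring the ice to 0 °C, leaving 53412 J.
Melting all 631 g of ice would need 631·334 = 210754 J.
53412 J < 210754 J, so only part of the ice melts and the system sits at 0 °C.
m_melted·334 = 53412  ⇒  m_melted ≈ 159.9 g.

m_melted ≈ 160 g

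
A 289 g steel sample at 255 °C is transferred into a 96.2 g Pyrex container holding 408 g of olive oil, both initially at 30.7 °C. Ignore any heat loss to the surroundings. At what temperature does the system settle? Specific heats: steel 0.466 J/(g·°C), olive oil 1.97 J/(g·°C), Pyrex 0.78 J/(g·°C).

Let T be the final temperature. ΣQ_i = 0:
289·0.466·(T − 255) + 408·1.97·(T − 30.7) + 96.2·0.78·(T − 30.7) = 0
(134.67 + 803.76 + 75.04) T = 134.67·255 + 803.76·30.7 + 75.04·30.7
T = 61321 / 1013.5 = 60.5 °C

T_f ≈ 60.5 °C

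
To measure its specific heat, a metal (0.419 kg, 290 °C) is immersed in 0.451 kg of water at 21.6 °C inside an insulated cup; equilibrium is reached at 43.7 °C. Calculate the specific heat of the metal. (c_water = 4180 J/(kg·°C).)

c ≈ 404 J/(kg·°C)

Net heat exchanged in the isolated system is zero:
0.419·c·(43.7 − 290) + 0.451·4180·(43.7 − 21.6) = 0
-103.2 c = -41662
c = -41662/-103.2 ≈ 403.7 J/(kg·°C)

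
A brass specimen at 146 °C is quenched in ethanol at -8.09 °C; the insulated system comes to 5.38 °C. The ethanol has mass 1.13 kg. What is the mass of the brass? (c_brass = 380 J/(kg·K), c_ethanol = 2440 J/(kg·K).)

m ≈ 0.695 kg

Conservation of energy gives ΣQ = 0:
m·380·(5.38 − 146) + 1.13·2440·(5.38 − (-8.09)) = 0
-53436 m = -37139
m = -37139/-53436 ≈ 0.695 kg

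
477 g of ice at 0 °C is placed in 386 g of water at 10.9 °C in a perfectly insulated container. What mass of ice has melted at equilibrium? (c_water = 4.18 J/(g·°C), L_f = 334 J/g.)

Cooling the water to 0 °C releases 386×4.18×10.9 = 17587 J.
Melting all 477 g of ice would need 477×334 = 159318 J.
17587 J < 159318 J, so only part of the ice melts and the system sits at 0 °C.
m_melt = 17587 / L_f = 52.66 g.

m_melted ≈ 52.7 g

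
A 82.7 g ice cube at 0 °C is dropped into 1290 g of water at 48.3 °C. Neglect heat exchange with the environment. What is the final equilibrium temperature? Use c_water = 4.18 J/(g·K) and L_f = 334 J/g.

T_f ≈ 40.6 °C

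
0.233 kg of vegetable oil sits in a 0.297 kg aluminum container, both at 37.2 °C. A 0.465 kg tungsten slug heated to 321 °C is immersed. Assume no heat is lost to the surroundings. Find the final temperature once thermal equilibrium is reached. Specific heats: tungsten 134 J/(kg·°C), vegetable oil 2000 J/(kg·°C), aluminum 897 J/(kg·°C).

T_f ≈ 59.5 °C

Net heat exchanged in the isolated system is zero:
0.465×134×(T − 321) + 0.233×2000×(T − 37.2) + 0.297×897×(T − 37.2) = 0
62.31(T − 321) + 466(T − 37.2) + 266.41(T − 37.2) = 0
794.72 T = 47247
T = 47247 / 794.72 = 59.5 °C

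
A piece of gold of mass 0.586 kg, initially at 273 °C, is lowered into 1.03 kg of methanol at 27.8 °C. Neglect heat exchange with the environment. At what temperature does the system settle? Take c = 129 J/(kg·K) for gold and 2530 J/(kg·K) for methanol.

Energy conservation, ΣQ = 0:
0.586·129·(T − 273) + 1.03·2530·(T − 27.8) = 0
75.59(T − 273) + 2605.9(T − 27.8) = 0
(75.59 + 2605.9) T = 75.59·273 + 2605.9·27.8
T = 93081/2681.5 ≈ 34.71 °C

T_f ≈ 34.7 °C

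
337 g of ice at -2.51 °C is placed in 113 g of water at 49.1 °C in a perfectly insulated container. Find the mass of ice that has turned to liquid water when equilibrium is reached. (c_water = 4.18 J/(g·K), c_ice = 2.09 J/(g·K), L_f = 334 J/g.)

Water can give up m c ΔT = 113×4.18×49.1 = 23192 J before reaching 0 °C.
Warming the ice to 0 °C takes 337×2.09×2.51 = 1767.9 J, leaving 21424 J for melting.
Fully melting the ice requires m_ice L_f = 337×334 = 112558 J.
21424 J < 112558 J, so only part of the ice melts and the system sits at 0 °C.
m_melted×334 = 21424  ⇒  m_melted ≈ 64.14 g.

m_melted ≈ 64.1 g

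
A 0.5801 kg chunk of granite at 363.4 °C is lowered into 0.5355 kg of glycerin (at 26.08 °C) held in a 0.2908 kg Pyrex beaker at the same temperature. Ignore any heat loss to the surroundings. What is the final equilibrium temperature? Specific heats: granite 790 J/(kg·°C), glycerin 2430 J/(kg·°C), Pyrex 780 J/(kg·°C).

Net heat exchanged in the isolated system is zero:
0.5801×790×(T − 363.4) + 0.5355×2430×(T − 26.08) + 0.2908×780×(T − 26.08) = 0
(458.28 + 1301.3 + 226.82) T = 458.28×363.4 + 1301.3×26.08 + 226.82×26.08
T = 206391/1986.4 ≈ 103.90 °C

T_f ≈ 103.9 °C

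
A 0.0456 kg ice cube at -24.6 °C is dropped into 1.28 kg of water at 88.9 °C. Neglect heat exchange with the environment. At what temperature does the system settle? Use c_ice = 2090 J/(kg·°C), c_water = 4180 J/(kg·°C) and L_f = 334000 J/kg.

T_f ≈ 82.7 °C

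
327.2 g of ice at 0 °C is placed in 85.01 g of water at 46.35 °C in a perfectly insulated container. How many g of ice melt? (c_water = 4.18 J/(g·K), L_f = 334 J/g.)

Heat available from the water dropping to 0 °C: 85.01×4.18×46.35 = 16470 J.
To melt every bit of ice: 327.2×334 = 109285 J.
Since 16470 < 109285 J, not all the ice melts; equilibrium is at 0 °C.
m_melted×334 = 16470  ⇒  m_melted ≈ 49.31 g.

m_melted ≈ 49.3 g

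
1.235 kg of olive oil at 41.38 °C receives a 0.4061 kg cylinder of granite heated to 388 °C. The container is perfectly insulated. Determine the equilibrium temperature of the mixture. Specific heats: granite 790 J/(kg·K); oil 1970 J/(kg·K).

T_f ≈ 81.8 °C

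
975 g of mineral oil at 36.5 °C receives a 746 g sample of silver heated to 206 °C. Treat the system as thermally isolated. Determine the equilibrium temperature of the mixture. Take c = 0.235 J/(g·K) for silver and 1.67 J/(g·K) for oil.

Net heat exchanged in the isolated system is zero:
746·0.235·(T − 206) + 975·1.67·(T − 36.5) = 0
175.31(T − 206) + 1628.2(T − 36.5) = 0
(175.31 + 1628.2) T = 175.31·206 + 1628.2·36.5
T = 95545/1803.6 ≈ 52.98 °C

T_f ≈ 53.0 °C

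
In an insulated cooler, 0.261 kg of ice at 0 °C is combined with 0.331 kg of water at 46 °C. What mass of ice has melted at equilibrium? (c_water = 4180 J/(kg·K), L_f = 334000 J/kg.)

m_melted ≈ 0.191 kg

Water can give up m c ΔT = 0.331×4180×46 = 63645 J before reaching 0 °C.
Melting all 0.261 kg of ice would need 0.261×334000 = 87174 J.
Since 63645 < 87174 J, not all the ice melts; equilibrium is at 0 °C.
m_melt = 63645 / L_f = 0.1906 kg.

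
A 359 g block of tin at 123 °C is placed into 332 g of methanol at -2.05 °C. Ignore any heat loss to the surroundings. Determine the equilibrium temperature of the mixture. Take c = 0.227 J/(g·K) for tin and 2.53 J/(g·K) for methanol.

T_f ≈ 9.0 °C

Net heat exchanged in the isolated system is zero:
359·0.227·(T − 123) + 332·2.53·(T − (-2.05)) = 0
81.49(T − 123) + 839.96(T − (-2.05)) = 0
(81.49 + 839.96) T = 81.49·123 + 839.96·(-2.05)
T = 8301.7/921.45 ≈ 9.01 °C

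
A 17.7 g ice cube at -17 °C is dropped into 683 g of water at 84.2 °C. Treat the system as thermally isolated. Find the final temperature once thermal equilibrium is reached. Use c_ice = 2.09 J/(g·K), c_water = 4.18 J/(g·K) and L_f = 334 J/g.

Net heat exchanged in the isolated system is zero:
warm ice to 0 °C: 17.7·2.09·(0 − (-17)) = 628.88
  latent heat to melt: 17.7·334 = 5911.8
  meltwater 0→T: 17.7·4.18·T = 73.99 T
  water cools: 683·4.18·(T − 84.2) = 2854.9(T − 84.2)
2928.9 T = 240386 − 6540.7 = 233845
T ≈ 79.84 °C. Since T > 0 °C, the all-ice-melts assumption holds.

T_f ≈ 79.8 °C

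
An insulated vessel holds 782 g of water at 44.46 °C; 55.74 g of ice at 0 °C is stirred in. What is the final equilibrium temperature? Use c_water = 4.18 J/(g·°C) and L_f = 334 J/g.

T_f ≈ 36.2 °C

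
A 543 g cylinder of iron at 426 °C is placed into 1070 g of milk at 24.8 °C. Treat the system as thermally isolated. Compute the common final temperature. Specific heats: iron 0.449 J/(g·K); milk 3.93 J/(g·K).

Heat lost by the iron equals heat gained by the milk:
543·0.449·(426 − T) = 1070·3.93·(T − 24.8)
243.81(426 − T) = 4205.1(T − 24.8)
4448.9 T = 208148  ⇒  T ≈ 46.79 °C

T_f ≈ 46.8 °C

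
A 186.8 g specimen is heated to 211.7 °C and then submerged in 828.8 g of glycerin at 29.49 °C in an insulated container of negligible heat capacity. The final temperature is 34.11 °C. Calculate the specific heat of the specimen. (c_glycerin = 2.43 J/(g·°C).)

c ≈ 0.28 J/(g·°C)

Net heat exchanged in the isolated system is zero:
186.8·c·(34.11 − 211.7) + 828.8·2.43·(34.11 − 29.49) = 0
-33174 c = -9304.6
c = -9304.6/-33174 ≈ 0.2805 J/(g·°C)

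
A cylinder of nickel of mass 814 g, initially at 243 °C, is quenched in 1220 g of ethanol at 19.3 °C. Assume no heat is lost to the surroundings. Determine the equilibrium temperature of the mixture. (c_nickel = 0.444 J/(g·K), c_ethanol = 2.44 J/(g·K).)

T_f ≈ 43.5 °C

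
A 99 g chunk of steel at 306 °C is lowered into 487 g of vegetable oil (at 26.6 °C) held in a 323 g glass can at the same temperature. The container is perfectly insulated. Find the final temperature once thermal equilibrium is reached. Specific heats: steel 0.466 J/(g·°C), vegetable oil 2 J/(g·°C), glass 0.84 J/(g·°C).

Setting the total heat transfer to zero:
99·0.466·(T − 306) + 487·2·(T − 26.6) + 323·0.84·(T − 26.6) = 0
46.13(T − 306) + 974(T − 26.6) + 271.32(T − 26.6) = 0
1291.5 T = 47243
T ≈ 36.58 °C

T_f ≈ 36.6 °C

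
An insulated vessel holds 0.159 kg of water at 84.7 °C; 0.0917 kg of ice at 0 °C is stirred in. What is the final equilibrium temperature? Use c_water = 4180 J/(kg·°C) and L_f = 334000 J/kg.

T_f ≈ 24.5 °C

Taking heat into each body as positive, Σ m c ΔT = 0:
fusion: m_ice L_f = 0.0917×334000 = 30628
  warm the meltwater: 383.31 T
  water cools: 0.159×4180×(T − 84.7) = 664.62(T − 84.7)
1047.9 T = 56293 − 30628 = 25666
T ≈ 24.49 °C. Since T > 0 °C, the all-ice-melts assumption holds.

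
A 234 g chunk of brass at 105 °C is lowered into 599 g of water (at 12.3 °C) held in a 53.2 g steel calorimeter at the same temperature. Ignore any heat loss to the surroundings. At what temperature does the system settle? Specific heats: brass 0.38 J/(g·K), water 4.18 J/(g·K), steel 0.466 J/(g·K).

T_f ≈ 15.4 °C

Conservation of energy gives ΣQ = 0:
234*0.38*(T − 105) + 599*4.18*(T − 12.3) + 53.2*0.466*(T − 12.3) = 0
88.92(T − 105) + 2503.8(T − 12.3) + 24.79(T − 12.3) = 0
(88.92 + 2503.8 + 24.79) T = 88.92*105 + 2503.8*12.3 + 24.79*12.3
T = 40439/2617.5 ≈ 15.45 °C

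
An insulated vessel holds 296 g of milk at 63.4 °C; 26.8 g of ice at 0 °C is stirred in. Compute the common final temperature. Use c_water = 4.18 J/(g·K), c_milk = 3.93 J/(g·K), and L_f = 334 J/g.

T_f ≈ 50.8 °C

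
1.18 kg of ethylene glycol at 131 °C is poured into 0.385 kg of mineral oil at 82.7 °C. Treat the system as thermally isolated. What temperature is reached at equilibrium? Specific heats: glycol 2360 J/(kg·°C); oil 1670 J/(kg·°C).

With ΣQ=0 the equilibrium temperature is the m·c-weighted mean:
T_f = (2784.8*131 + 642.95*82.7) / (2784.8 + 642.95)
    = 417981 / 3427.8 ≈ 121.94 °C

T_f ≈ 121.9 °C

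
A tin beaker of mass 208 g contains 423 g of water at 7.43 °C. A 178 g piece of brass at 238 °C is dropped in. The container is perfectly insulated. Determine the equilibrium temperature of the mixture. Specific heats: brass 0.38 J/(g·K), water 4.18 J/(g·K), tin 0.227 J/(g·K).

T_f ≈ 15.7 °C

Taking heat into each body as positive, Σ m c ΔT = 0:
178×0.38×(T − 238) + 423×4.18×(T − 7.43) + 208×0.227×(T − 7.43) = 0
67.64(T − 238) + 1768.1(T − 7.43) + 47.22(T − 7.43) = 0
(67.64 + 1768.1 + 47.22) T = 67.64×238 + 1768.1×7.43 + 47.22×7.43
T ≈ 15.71 °C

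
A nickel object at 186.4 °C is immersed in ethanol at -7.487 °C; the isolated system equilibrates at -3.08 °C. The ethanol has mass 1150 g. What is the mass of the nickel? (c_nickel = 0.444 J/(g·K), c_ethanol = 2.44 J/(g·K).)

Net heat exchanged in the isolated system is zero:
m×0.444×(-3.08 − 186.4) + 1150×2.44×(-3.08 − (-7.487)) = 0
-84.13 m = -12366
m = -12366/-84.13 ≈ 147 g

m ≈ 147 g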